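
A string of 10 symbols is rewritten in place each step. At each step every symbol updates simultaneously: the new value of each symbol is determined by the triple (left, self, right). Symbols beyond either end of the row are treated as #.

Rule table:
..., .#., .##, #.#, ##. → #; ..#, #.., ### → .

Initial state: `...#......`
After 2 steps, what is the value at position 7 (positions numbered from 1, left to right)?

.

.#.#.####.
######..##
position 7 holds .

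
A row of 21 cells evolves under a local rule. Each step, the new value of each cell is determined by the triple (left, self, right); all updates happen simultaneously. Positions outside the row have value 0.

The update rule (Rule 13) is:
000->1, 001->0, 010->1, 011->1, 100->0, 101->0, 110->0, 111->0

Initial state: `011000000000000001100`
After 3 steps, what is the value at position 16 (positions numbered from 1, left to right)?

010011111111111101001
010010000000000001001
010010111111111101001
position 16 holds 1

1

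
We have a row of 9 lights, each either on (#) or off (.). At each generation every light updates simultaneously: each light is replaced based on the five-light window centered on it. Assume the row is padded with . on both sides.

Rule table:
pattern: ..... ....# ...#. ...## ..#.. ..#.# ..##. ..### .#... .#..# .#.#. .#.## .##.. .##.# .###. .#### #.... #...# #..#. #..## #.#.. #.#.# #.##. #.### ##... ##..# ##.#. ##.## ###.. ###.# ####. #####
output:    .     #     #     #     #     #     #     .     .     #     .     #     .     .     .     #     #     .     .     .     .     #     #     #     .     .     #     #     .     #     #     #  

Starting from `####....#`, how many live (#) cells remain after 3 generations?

.##..####
##....##.
#..####..
count of #: 5

5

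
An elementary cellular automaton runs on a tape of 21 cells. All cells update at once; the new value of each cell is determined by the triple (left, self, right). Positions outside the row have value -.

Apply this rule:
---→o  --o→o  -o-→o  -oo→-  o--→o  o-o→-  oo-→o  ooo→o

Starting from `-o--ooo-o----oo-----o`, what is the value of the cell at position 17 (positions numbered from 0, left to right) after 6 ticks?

tick 1: oooo-oo-ooooo-ooooooo
tick 2: -ooo--o--oooo--oooooo
tick 3: o-ooooooo-ooooo-ooooo
tick 4: o--oooooo--oooo--oooo
tick 5: ooo-ooooooo-ooooo-ooo
tick 6: -oo--oooooo--oooo--oo
position 17 holds -

-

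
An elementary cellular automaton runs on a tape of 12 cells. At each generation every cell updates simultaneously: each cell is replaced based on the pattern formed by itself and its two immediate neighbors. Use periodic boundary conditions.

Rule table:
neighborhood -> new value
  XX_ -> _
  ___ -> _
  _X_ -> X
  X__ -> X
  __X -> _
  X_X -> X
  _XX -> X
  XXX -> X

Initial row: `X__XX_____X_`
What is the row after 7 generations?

XX_X_X____XX
X_XXXXX___XX
_XXXXX_X__XX
XXXXX_XXX_X_
XXXX_XXX_XXX
XXX_XXX_XXXX
XX_XXX_XXXXX

XX_XXX_XXXXX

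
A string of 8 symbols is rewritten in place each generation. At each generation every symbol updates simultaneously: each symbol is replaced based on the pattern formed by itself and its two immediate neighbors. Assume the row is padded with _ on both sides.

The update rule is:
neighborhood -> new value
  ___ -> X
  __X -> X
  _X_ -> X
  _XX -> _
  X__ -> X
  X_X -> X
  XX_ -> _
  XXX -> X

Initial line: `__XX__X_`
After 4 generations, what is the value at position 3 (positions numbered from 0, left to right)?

X

generation 1: XX__XXXX
generation 2: __XX_XX_
generation 3: XX__X__X
generation 4: __XXXXXX
position 3 holds X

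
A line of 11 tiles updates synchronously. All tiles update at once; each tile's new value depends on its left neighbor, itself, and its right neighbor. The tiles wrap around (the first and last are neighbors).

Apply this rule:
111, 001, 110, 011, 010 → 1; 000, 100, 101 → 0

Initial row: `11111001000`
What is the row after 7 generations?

11111011011

11111011001
11111011011
11111011011  (fixed point — unchanged through generation 7)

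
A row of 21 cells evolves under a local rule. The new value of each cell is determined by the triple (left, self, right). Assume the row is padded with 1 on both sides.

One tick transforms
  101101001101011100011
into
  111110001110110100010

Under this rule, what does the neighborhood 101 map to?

1

At position 1 the neighborhood is 101; the next row has 1 there.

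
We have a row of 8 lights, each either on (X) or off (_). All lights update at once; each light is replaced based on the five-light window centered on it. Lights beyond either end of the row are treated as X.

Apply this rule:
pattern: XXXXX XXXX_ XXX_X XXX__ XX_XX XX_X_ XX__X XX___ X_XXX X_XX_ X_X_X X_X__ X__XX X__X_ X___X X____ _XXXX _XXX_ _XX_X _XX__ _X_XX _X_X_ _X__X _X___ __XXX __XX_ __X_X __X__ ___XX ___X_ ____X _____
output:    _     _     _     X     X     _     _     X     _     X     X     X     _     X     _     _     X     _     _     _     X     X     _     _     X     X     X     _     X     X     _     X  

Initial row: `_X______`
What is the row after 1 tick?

_X__XX_X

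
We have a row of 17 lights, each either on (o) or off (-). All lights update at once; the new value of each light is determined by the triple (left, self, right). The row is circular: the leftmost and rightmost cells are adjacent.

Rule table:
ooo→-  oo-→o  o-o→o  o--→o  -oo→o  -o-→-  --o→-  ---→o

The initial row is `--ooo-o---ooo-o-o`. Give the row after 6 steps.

-ooooo-oooo---ooo

o-o-oo-oo-o-oo-o-
-o-ooooooo-oooo-o
o-oo-----ooo--oo-
-ooooooo-o-oo-ooo
oo-----oo-ooooo-o
-ooooo-oooo---ooo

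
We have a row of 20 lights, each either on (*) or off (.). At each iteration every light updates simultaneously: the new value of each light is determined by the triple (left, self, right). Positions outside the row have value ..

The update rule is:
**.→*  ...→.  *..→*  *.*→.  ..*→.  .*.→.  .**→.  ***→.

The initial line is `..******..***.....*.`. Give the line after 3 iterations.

iteration 1: .......**...**.....*
iteration 2: ........**...**.....
iteration 3: .........**...**....

.........**...**....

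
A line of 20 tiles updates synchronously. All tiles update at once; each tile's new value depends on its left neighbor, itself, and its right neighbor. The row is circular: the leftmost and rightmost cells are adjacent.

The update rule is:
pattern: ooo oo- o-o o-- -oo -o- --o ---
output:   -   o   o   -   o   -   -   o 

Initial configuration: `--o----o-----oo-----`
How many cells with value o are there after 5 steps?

12

o---oo---ooo-oo-oooo
o-o-oo-o-o-oooooo---
-o-oooo-o-oo----o-o-
--oo--oo-ooo-oo--o--
o-oo--oooo-oooo----o
count of o: 12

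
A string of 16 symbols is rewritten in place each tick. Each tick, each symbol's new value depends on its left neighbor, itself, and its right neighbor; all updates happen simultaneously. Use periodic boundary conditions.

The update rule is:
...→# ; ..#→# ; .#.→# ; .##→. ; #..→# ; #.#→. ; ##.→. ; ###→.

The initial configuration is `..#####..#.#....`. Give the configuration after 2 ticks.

..#####.........

tick 1: ##.....###.#####
tick 2: ..#####.........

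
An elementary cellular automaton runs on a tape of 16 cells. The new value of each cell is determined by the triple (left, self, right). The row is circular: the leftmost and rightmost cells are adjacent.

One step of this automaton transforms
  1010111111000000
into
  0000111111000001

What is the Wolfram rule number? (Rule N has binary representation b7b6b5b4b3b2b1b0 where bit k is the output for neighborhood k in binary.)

202

position 5: 111 → 1  (bit 7 = 1)
position 9: 110 → 1  (bit 6 = 1)
position 1: 101 → 0  (bit 5 = 0)
position 10: 100 → 0  (bit 4 = 0)
position 4: 011 → 1  (bit 3 = 1)
position 0: 010 → 0  (bit 2 = 0)
position 15: 001 → 1  (bit 1 = 1)
position 11: 000 → 0  (bit 0 = 0)
bits b7..b0 = 11001010 = 202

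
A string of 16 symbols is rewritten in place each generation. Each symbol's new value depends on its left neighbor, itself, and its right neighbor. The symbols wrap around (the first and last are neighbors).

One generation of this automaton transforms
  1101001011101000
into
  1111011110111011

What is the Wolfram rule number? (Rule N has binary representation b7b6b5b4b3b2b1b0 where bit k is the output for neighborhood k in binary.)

position 9: 111 → 0  (bit 7 = 0)
position 1: 110 → 1  (bit 6 = 1)
position 2: 101 → 1  (bit 5 = 1)
position 4: 100 → 0  (bit 4 = 0)
position 0: 011 → 1  (bit 3 = 1)
position 3: 010 → 1  (bit 2 = 1)
position 5: 001 → 1  (bit 1 = 1)
position 14: 000 → 1  (bit 0 = 1)
bits b7..b0 = 01101111 = 111

111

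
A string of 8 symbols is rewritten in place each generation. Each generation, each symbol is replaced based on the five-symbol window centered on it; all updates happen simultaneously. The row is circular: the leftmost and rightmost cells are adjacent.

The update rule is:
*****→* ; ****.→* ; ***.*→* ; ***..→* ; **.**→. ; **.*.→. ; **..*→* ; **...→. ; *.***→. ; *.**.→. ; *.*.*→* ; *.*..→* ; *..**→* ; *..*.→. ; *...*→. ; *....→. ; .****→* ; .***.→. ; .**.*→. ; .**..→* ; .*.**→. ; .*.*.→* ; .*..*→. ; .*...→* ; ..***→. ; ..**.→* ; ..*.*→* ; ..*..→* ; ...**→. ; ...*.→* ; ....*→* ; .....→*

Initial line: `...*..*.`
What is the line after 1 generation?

.***..**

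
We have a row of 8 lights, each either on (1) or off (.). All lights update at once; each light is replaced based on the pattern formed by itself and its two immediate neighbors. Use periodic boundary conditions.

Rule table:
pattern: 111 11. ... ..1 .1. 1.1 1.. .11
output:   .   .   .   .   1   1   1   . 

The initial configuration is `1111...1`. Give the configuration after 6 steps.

....1...
....11..
......1.
......11
1.......
11......

11......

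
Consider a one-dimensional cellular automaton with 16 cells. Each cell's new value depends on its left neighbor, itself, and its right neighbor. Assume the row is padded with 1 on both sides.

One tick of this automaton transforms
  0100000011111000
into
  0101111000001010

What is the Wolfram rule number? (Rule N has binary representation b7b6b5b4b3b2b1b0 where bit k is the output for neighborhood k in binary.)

69

position 9: 111 → 0  (bit 7 = 0)
position 12: 110 → 1  (bit 6 = 1)
position 0: 101 → 0  (bit 5 = 0)
position 2: 100 → 0  (bit 4 = 0)
position 8: 011 → 0  (bit 3 = 0)
position 1: 010 → 1  (bit 2 = 1)
position 7: 001 → 0  (bit 1 = 0)
position 3: 000 → 1  (bit 0 = 1)
bits b7..b0 = 01000101 = 69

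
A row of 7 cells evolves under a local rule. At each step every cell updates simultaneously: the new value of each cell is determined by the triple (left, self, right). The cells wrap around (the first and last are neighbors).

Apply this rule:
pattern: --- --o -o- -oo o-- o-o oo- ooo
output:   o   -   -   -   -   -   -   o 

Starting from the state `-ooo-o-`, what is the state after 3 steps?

--o----
o---ooo
--o--oo

--o--oo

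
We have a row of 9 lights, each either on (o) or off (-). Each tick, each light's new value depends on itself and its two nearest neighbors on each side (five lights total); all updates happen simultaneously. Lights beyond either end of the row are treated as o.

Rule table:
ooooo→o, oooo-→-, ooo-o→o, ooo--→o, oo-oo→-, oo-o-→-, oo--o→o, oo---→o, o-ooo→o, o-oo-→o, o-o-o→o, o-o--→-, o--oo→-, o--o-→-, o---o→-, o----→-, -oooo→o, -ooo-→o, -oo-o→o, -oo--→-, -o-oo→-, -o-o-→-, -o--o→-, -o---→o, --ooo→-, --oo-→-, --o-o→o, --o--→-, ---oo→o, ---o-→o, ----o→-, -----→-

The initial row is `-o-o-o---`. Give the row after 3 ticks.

tick 1: -o-o--o-o
tick 2: -o----o-o
tick 3: --o--oo-o

--o--oo-o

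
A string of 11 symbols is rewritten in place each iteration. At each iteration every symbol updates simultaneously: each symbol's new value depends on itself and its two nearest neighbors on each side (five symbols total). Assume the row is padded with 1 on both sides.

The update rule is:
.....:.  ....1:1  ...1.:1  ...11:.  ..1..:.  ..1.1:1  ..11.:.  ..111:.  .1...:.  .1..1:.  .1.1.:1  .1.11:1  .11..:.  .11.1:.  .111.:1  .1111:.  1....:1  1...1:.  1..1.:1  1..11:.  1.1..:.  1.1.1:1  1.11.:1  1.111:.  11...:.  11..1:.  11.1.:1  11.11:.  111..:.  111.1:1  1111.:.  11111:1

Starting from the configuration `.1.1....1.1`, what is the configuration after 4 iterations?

.1.....1111

iteration 1: 111..11111.
iteration 2: 1......1.1.
iteration 3: ..1..111111
iteration 4: .1.....1111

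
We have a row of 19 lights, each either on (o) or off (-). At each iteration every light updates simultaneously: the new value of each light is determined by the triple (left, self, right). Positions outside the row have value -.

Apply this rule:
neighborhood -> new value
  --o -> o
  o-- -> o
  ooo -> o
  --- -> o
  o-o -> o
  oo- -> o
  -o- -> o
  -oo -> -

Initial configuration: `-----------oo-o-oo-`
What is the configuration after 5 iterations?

ooooooooooo-oooo-oo
-ooooooooooo-oooo-o
o-ooooooooooo-ooooo
oo-ooooooooooo-oooo
-oo-ooooooooooo-ooo

-oo-ooooooooooo-ooo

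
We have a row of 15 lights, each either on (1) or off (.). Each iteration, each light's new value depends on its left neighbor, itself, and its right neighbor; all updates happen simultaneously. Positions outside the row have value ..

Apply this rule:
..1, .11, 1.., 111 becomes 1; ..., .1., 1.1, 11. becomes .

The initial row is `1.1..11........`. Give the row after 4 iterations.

iteration 1: ...111.1.......
iteration 2: ..111...1......
iteration 3: .111.1.1.1.....
iteration 4: 111.......1....

111.......1....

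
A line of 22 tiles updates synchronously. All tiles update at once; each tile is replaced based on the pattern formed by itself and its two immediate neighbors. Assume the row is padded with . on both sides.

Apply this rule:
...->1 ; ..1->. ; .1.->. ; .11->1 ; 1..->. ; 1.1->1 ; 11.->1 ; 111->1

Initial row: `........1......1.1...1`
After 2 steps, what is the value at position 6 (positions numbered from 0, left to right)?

1111111...1111..1..1..
1111111.1.1111.......1
position 6 holds 1

1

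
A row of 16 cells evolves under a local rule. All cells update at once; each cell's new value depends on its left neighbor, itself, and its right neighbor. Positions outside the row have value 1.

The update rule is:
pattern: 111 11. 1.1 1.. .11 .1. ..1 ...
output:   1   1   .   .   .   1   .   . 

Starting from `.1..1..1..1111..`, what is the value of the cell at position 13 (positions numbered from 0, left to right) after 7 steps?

step 1: .1..1..1...111..
step 2: .1..1..1....11..
step 3: .1..1..1.....1..
step 4: .1..1..1.....1..  (fixed point — unchanged through step 7)
position 13 holds 1

1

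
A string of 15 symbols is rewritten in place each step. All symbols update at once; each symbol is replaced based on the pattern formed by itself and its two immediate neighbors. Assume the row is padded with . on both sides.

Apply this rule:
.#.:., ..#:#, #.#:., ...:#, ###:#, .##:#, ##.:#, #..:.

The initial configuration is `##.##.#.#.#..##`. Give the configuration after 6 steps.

##.##.......###
##.##.#########
##.##.#########  (fixed point — unchanged through step 6)

##.##.#########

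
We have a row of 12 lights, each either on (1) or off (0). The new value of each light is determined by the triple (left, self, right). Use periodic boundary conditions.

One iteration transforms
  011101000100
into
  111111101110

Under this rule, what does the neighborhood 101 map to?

1

At position 4 the neighborhood is 101; the next row has 1 there.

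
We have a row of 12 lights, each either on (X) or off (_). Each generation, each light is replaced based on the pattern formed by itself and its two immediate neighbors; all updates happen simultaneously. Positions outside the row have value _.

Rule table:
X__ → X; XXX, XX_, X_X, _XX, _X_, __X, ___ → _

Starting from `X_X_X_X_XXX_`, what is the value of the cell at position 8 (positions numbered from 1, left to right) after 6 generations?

_

___________X
____________
____________  (fixed point — unchanged through generation 6)
position 8 holds _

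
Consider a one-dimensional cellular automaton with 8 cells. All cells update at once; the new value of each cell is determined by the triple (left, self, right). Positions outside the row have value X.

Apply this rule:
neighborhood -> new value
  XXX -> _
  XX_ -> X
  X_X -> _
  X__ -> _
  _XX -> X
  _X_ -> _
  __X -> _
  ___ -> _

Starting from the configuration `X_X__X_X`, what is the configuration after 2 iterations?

X______X
X______X

X______X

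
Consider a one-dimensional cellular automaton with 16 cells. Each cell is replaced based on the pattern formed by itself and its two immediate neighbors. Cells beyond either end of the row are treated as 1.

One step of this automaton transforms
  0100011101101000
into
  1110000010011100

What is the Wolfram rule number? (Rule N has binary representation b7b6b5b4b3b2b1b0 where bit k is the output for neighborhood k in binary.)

position 6: 111 → 0  (bit 7 = 0)
position 7: 110 → 0  (bit 6 = 0)
position 0: 101 → 1  (bit 5 = 1)
position 2: 100 → 1  (bit 4 = 1)
position 5: 011 → 0  (bit 3 = 0)
position 1: 010 → 1  (bit 2 = 1)
position 4: 001 → 0  (bit 1 = 0)
position 3: 000 → 0  (bit 0 = 0)
bits b7..b0 = 00110100 = 52

52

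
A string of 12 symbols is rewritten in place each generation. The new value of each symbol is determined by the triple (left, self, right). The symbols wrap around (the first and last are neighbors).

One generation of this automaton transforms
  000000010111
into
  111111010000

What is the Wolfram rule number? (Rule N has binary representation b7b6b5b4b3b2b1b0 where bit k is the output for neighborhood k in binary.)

21

position 10: 111 → 0  (bit 7 = 0)
position 11: 110 → 0  (bit 6 = 0)
position 8: 101 → 0  (bit 5 = 0)
position 0: 100 → 1  (bit 4 = 1)
position 9: 011 → 0  (bit 3 = 0)
position 7: 010 → 1  (bit 2 = 1)
position 6: 001 → 0  (bit 1 = 0)
position 1: 000 → 1  (bit 0 = 1)
bits b7..b0 = 00010101 = 21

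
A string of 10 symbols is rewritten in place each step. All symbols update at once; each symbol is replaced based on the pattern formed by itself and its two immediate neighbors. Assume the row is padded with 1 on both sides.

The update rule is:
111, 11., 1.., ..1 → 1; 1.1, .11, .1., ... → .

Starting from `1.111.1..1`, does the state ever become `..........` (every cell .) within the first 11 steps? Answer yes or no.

1..11..11.
111.111.1.
111..11...
11111.11.1
11111..1..
1111111.11
1111111..1
111111111.
111111111.  (fixed point — unchanged through step 11)
step 11 is 111111111., still not uniform .

no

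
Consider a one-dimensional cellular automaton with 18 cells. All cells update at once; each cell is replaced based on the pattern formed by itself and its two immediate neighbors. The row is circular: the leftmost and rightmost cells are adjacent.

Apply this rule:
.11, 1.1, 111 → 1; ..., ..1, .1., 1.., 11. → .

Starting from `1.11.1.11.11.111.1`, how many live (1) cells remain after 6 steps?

12

step 1: .11.1.11.11.111.11
step 2: 11.1.11.11.111.11.
step 3: 1.1.11.11.111.11.1
step 4: .1.11.11.111.11.11
step 5: 1.11.11.111.11.11.
step 6: .11.11.111.11.11.1
count of 1: 12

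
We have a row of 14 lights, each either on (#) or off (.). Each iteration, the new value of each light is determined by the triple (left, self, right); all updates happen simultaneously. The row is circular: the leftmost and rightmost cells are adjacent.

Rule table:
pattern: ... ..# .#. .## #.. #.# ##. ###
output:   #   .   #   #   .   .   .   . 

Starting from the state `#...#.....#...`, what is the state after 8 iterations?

#.#.#.###.#.#.
#.#.#.#...#.#.
#.#.#.#.#.#.#.
#.#.#.#.#.#.#.  (fixed point — unchanged through iteration 8)

#.#.#.#.#.#.#.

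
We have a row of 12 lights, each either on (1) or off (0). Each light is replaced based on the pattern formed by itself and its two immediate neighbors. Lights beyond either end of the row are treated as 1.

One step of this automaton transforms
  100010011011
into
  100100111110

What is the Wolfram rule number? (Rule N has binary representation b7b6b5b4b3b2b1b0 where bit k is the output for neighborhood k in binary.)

106

position 11: 111 → 0  (bit 7 = 0)
position 0: 110 → 1  (bit 6 = 1)
position 9: 101 → 1  (bit 5 = 1)
position 1: 100 → 0  (bit 4 = 0)
position 7: 011 → 1  (bit 3 = 1)
position 4: 010 → 0  (bit 2 = 0)
position 3: 001 → 1  (bit 1 = 1)
position 2: 000 → 0  (bit 0 = 0)
bits b7..b0 = 01101010 = 106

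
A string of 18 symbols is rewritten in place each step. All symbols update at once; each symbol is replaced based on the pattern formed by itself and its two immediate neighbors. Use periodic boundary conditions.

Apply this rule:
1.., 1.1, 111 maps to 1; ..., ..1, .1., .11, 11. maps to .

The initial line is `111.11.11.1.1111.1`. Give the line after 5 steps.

step 1: 11.1..1..1.1.11.1.
step 2: ..1.1..1..1.1..1.1
step 3: 1..1.1..1..1.1..1.
step 4: .1..1.1..1..1.1..1
step 5: 1.1..1.1..1..1.1..

1.1..1.1..1..1.1..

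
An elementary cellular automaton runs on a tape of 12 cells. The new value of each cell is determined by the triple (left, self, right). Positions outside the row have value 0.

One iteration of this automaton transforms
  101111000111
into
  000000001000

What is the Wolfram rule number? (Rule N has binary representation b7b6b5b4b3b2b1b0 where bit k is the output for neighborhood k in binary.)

position 3: 111 → 0  (bit 7 = 0)
position 5: 110 → 0  (bit 6 = 0)
position 1: 101 → 0  (bit 5 = 0)
position 6: 100 → 0  (bit 4 = 0)
position 2: 011 → 0  (bit 3 = 0)
position 0: 010 → 0  (bit 2 = 0)
position 8: 001 → 1  (bit 1 = 1)
position 7: 000 → 0  (bit 0 = 0)
bits b7..b0 = 00000010 = 2

2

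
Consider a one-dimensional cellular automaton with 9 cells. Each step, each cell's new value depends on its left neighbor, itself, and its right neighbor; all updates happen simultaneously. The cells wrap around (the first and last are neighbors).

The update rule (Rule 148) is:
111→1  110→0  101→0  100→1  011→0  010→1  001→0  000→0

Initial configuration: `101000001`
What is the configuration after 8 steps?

010000000

001100000
000010000
000011000
000000100
000000110
000000001
100000001
010000000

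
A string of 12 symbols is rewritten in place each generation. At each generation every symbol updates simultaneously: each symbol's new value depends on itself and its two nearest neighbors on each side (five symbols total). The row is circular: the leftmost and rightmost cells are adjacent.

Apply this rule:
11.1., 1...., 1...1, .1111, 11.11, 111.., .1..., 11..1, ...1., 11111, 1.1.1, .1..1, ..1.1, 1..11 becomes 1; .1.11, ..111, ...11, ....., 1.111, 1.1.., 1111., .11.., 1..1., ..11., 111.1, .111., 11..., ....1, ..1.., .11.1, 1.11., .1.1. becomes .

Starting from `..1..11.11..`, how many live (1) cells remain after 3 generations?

7

.1.11..1...1
.1...1..1111
1.111.11.1..
count of 1: 7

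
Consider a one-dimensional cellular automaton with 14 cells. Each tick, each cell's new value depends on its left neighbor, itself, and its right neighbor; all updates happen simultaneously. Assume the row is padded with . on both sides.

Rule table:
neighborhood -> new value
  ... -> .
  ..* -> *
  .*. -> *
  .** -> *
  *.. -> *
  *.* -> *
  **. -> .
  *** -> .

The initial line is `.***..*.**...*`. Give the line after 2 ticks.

*.***....****.

tick 1: **..*****.*.**
tick 2: *.***....****.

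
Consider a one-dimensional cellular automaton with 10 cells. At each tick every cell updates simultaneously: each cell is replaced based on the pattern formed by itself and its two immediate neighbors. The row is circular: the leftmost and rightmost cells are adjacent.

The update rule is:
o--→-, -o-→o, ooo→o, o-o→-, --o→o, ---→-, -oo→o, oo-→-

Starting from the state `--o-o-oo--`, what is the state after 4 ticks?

--oo--o-oo

-oo-o-o---
oo--o-o---
o--oo-o--o
--oo--o-oo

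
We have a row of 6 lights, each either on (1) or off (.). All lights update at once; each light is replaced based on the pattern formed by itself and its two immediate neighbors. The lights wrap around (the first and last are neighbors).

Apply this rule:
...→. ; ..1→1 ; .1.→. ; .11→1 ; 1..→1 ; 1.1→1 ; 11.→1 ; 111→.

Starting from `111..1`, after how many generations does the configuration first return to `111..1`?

generation 1: ..1111
generation 2: 111..1

2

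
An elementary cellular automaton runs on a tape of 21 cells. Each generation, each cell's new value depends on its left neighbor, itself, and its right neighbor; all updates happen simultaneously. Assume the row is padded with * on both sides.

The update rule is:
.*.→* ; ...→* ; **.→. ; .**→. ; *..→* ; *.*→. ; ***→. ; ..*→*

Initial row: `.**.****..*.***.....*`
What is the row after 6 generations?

********...****......

generation 1: ........***....*****.
generation 2: ********...****......
generation 3: ........***....******
generation 4: ********...****......  (repeats generation 2; period 2)
generation 6: ********...****......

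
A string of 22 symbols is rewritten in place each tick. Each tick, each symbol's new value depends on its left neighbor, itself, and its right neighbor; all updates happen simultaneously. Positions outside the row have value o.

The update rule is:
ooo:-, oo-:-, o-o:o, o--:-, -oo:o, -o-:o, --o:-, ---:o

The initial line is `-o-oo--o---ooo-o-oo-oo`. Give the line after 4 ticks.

oooo---o-o-o--oooo-oo-
-----o-ooooo--o---oo-o
-ooo-ooo------o-o-o-oo
oo--oo---oooo-ooooooo-

oo--oo---oooo-ooooooo-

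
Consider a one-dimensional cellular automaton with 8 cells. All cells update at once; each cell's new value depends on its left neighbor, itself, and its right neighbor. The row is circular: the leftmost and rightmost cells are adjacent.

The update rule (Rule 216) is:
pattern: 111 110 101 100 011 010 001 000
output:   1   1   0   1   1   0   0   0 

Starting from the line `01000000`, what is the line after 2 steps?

00010000

00100000
00010000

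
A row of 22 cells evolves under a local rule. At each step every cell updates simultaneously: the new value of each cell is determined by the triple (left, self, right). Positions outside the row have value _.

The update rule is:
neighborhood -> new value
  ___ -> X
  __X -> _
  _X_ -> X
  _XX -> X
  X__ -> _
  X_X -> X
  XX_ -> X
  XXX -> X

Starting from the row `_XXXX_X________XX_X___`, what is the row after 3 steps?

_XXXXXXXXXXXXXXXXXXXXX

_XXXXXX_XXXXXX_XXXX_XX
_XXXXXXXXXXXXXXXXXXXXX
_XXXXXXXXXXXXXXXXXXXXX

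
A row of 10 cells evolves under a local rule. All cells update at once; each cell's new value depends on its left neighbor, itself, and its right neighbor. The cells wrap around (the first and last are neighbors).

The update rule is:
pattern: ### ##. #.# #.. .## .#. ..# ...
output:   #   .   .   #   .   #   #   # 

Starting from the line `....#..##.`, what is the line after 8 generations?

#.##.#####

#######..#
######.##.
.####.....
#.##.#####
......####
######.##.  (repeats generation 2; period 4)
generation 8: #.##.#####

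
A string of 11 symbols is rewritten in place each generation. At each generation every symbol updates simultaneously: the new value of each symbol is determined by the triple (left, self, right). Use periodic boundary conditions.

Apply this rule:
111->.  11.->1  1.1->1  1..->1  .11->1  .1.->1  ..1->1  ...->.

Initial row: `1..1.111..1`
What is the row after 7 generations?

....11.11..

111111.1111
.....111...
....11.11..
...1111111.
..11.....11
11111...111
....11.11..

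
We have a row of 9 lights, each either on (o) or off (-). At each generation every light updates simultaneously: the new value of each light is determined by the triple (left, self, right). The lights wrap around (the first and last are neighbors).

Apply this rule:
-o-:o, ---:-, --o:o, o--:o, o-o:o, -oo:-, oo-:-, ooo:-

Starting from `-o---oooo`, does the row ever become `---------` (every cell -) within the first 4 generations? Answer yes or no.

generation 1: ooo-o----
generation 2: ---ooo--o
generation 3: o-o---ooo
generation 4: -ooo-o---
generation 4 is -ooo-o---, still not uniform -

no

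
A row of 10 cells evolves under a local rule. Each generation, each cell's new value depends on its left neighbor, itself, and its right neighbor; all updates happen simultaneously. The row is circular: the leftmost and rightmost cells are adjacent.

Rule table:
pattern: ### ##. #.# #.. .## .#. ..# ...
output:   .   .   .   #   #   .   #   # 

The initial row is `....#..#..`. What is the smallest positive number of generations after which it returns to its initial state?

20

generation 1: ####.##.##
generation 2: .....#..#.
generation 3: #####.##.#
generation 4: ......#..#
generation 5: ######.##.
generation 6: #......#..
generation 7: .######.##
generation 8: .#......#.
generation 9: #.######.#
generation 10: ..#......#
generation 11: ##.######.
generation 12: #..#......
generation 13: .##.######
generation 14: .#..#.....
generation 15: #.##.#####
generation 16: ..#..#....
generation 17: ##.##.####
generation 18: ...#..#...
generation 19: ###.##.###
generation 20: ....#..#..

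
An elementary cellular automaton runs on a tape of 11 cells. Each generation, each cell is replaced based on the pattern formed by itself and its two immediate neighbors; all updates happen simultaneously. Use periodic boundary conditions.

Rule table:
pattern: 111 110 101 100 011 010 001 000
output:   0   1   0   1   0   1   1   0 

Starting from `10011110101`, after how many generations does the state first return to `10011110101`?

11100010100
00110110111
11010010001
01011111010
11000001011
01100011000
10110101100
10010100111
11110111000
00010001101
10111010101
10001010100
11011010111
01001010000
11111011000
00001001101
10011110101

17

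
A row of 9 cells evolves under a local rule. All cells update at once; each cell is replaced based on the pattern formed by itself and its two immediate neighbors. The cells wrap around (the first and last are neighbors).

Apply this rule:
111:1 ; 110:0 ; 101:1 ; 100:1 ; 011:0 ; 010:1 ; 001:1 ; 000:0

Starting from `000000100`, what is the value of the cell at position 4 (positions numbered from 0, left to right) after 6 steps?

000001110
000010101
100111111
011011111
100101110
111110101
position 4 holds 1

1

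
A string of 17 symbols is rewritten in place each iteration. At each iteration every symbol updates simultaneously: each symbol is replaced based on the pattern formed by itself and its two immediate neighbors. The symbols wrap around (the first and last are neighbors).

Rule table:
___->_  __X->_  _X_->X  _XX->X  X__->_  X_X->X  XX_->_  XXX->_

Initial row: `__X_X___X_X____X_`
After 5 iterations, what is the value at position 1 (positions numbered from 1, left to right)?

__XXX___XXX____X_
__X_____X______X_
__X_____X______X_  (fixed point — unchanged through iteration 5)
position 1 holds _

_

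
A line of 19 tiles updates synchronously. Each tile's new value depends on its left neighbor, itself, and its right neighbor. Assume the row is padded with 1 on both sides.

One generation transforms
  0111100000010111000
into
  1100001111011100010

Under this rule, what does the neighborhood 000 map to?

1

At position 6 the neighborhood is 000; the next row has 1 there.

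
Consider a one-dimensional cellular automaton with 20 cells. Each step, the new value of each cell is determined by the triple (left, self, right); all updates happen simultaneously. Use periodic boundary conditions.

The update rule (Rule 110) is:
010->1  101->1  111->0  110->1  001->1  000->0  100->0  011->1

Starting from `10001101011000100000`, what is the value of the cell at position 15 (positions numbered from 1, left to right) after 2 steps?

10011111111001100001
10110000001011100011
position 15 holds 1

1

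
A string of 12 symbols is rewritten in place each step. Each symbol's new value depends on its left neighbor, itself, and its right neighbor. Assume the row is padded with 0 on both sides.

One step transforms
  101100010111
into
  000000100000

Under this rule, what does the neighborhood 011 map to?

0

At position 2 the neighborhood is 011; the next row has 0 there.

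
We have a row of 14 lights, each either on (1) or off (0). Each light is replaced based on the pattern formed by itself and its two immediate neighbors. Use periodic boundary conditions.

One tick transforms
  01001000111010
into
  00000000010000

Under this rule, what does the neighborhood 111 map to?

1

At position 9 the neighborhood is 111; the next row has 1 there.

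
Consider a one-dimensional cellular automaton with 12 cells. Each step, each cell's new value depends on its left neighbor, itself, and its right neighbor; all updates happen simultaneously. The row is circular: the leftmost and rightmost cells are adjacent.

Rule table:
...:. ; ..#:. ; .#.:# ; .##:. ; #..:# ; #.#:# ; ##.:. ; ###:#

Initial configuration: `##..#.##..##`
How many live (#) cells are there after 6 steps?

#.#.##..#..#
.###..#.##..
..#.#.##..#.
..####..#.##
#..##.#.##..
##...###..#.
count of #: 6

6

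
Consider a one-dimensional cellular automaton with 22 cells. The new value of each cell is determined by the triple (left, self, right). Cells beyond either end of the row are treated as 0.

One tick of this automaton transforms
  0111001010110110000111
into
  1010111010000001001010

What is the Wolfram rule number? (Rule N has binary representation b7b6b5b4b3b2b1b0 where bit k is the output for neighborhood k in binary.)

position 2: 111 → 1  (bit 7 = 1)
position 3: 110 → 0  (bit 6 = 0)
position 7: 101 → 0  (bit 5 = 0)
position 4: 100 → 1  (bit 4 = 1)
position 1: 011 → 0  (bit 3 = 0)
position 6: 010 → 1  (bit 2 = 1)
position 0: 001 → 1  (bit 1 = 1)
position 16: 000 → 0  (bit 0 = 0)
bits b7..b0 = 10010110 = 150

150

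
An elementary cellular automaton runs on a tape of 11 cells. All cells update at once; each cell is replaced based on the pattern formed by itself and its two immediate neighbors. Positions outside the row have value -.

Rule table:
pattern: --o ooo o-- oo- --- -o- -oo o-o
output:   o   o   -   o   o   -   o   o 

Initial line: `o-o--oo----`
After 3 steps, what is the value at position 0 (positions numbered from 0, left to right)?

-o--ooo-ooo
o--oooooooo
--ooooooooo
position 0 holds -

-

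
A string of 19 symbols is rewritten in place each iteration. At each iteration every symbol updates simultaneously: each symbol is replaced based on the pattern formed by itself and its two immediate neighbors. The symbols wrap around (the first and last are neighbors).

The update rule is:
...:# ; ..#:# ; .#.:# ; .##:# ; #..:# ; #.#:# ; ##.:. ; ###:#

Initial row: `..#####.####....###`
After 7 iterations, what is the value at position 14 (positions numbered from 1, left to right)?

#

######.####.######.
#####.####.######.#
####.####.######.##
###.####.######.###
##.####.######.####
#.####.######.#####
.####.######.######
position 14 holds #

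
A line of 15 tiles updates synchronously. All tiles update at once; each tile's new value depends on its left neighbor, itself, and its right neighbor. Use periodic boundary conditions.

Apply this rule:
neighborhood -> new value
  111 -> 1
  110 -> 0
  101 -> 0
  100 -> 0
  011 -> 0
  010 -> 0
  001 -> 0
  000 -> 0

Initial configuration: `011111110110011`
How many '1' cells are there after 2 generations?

3

001111100000000
000111000000000
count of 1: 3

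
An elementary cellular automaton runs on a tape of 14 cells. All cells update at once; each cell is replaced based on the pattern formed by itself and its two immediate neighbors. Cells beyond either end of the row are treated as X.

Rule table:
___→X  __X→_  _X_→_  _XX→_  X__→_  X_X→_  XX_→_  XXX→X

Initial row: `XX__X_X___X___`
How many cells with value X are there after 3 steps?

5

step 1: X_______X___X_
step 2: __XXXXX___X___
step 3: ___XXX__X___X_
count of X: 5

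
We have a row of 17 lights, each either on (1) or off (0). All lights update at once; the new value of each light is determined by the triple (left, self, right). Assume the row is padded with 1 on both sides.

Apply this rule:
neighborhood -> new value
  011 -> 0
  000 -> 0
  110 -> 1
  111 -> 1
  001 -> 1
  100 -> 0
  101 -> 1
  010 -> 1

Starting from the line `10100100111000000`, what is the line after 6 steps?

11111111011101110

11101101011000001
11110111101000010
11111011111000111
11111101111001011
11111110111011101
11111111011101110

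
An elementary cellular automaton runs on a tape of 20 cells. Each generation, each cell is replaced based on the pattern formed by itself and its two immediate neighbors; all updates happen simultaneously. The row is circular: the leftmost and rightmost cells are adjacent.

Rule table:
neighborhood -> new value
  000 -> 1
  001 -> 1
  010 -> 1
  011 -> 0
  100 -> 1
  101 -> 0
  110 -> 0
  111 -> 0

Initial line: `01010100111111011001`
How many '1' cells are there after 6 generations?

01010111000000000111
01010000111111111000
11011111000000000111
00000000111111111000
11111111000000000111
00000000111111111000
count of 1: 9

9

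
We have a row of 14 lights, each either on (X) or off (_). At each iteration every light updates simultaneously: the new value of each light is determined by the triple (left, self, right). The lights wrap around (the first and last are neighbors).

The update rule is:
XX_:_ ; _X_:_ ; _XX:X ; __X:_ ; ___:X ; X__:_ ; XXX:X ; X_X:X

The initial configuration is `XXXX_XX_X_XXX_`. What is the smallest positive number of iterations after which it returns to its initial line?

14

XXX_XX_X_XXX_X
XX_XX_X_XXX_XX
X_XX_X_XXX_XXX
_XX_X_XXX_XXXX
XX_X_XXX_XXXX_
X_X_XXX_XXXX_X
_X_XXX_XXXX_XX
X_XXX_XXXX_XX_
_XXX_XXXX_XX_X
XXX_XXXX_XX_X_
XX_XXXX_XX_X_X
X_XXXX_XX_X_XX
_XXXX_XX_X_XXX
XXXX_XX_X_XXX_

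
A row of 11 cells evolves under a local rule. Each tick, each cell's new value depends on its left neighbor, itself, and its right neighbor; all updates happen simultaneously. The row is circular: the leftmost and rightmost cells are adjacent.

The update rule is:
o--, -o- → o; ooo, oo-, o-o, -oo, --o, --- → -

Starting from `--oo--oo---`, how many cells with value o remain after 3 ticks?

----o---o--
----oo--oo-
------o---o
count of o: 2

2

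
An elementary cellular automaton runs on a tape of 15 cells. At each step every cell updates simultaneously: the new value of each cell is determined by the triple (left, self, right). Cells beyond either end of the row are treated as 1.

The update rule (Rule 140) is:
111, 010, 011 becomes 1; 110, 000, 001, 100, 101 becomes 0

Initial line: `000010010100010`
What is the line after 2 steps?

000010010100010  (fixed point — unchanged through step 2)

000010010100010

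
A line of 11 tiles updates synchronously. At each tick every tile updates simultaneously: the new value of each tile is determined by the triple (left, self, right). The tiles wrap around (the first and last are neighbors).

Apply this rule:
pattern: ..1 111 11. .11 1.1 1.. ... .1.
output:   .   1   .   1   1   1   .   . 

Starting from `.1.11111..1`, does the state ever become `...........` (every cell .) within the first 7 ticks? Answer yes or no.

tick 1: 1.11111.1..
tick 2: .11111.1.1.
tick 3: .1111.1.1.1
tick 4: 1111.1.1.1.
tick 5: 111.1.1.1.1
tick 6: 11.1.1.1.11
tick 7: 1.1.1.1.111
tick 7 is 1.1.1.1.111, still not uniform .

no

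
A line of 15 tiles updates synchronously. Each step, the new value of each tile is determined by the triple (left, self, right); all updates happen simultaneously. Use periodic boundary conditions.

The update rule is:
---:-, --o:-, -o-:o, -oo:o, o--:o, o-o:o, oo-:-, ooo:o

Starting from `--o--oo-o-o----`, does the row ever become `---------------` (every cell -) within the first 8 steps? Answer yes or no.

--oo-o-ooooo---
--o-ooooooo-o--
--oooooooo-ooo-
--ooooooo-ooo-o
o-oooooo-ooo-oo
-oooooo-ooo-ooo
oooooo-ooo-ooo-
ooooo-ooo-ooo-o
step 8 is ooooo-ooo-ooo-o, still not uniform -

no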